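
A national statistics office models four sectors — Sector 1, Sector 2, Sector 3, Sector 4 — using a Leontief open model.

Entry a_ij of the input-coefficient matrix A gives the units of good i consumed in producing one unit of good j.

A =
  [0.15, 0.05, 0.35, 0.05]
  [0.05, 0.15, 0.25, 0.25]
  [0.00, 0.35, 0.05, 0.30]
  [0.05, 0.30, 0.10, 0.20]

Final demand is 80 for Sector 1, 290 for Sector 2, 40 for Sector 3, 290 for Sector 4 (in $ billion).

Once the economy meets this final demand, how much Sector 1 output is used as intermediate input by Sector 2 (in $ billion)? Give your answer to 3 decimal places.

z_12 = 37.111

I − A =
  [   0.85    -0.05    -0.35    -0.05]
  [  -0.05     0.85    -0.25    -0.25]
  [   0.00    -0.35     0.95    -0.30]
  [  -0.05    -0.30    -0.10     0.80]
Compute the cofactors C_ij = (−1)^(i+j)·(3×3 minor ij) of I−A; the adjugate is their transpose:
adj(I−A) = Cᵀ =
  [ 0.448000   0.182000   0.231000   0.171500]
  [ 0.052125   0.612875   0.209250   0.273250]
  [ 0.035625   0.314375   0.508750   0.291250]
  [ 0.052000   0.280500   0.156500   0.603500]
det(I−A) = Σ_j (I−A)_1j·C_1j = (0.85)(0.448000) + (-0.05)(0.052125) + (-0.35)(0.035625) + (-0.05)(0.052000) = 0.363125
(I − A)⁻¹ = adj(I−A) / det(I−A) ≈
  [   1.2337     0.5012     0.6361     0.4723]
  [   0.1435     1.6878     0.5762     0.7525]
  [   0.0981     0.8657     1.4010     0.8021]
  [   0.1432     0.7725     0.4310     1.6620]
First solve x = (I − A)⁻¹ d = adj(I−A)·d / det(I−A); in particular x_2 = (0.052125·80 + 0.612875·290 + 0.209250·40 + 0.273250·290) / 0.363125 = 269.51625 / 0.363125 ≈ 742.21343.
Intermediate flow from 1 to 2: z_12 = a_12 · x_2 = 0.05 × 269.51625 / 0.363125 = 13.4758125 / 0.363125 ≈ 37.111.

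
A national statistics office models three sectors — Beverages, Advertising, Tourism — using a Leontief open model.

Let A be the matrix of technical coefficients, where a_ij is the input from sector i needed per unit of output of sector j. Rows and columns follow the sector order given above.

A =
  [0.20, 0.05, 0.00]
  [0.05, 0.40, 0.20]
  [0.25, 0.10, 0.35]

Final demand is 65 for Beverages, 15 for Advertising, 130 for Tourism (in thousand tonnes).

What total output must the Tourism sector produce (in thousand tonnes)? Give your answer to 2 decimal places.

I − A =
  [   0.80    -0.05     0.00]
  [  -0.05     0.60    -0.20]
  [  -0.25    -0.10     0.65]
Cofactors of I−A, C_ij = (−1)^(i+j)·(minor ij) (rows/columns in the sector order above):
  C_11 = (0.60)(0.65) − (-0.20)(-0.10) = 0.3700
  C_12 = −[(-0.05)(0.65) − (-0.20)(-0.25)] = 0.0825
  C_13 = (-0.05)(-0.10) − (0.60)(-0.25) = 0.1550
  C_21 = −[(-0.05)(0.65) − (0.00)(-0.10)] = 0.0325
  C_22 = (0.80)(0.65) − (0.00)(-0.25) = 0.5200
  C_23 = −[(0.80)(-0.10) − (-0.05)(-0.25)] = 0.0925
  C_31 = (-0.05)(-0.20) − (0.00)(0.60) = 0.0100
  C_32 = −[(0.80)(-0.20) − (0.00)(-0.05)] = 0.1600
  C_33 = (0.80)(0.60) − (-0.05)(-0.05) = 0.4775
det(I−A) = Σ_j (I−A)_1j·C_1j = (0.80)(0.3700) + (-0.05)(0.0825) + (0.00)(0.1550) = 0.291875
adj(I−A) = Cᵀ =
  [ 0.3700   0.0325   0.0100]
  [ 0.0825   0.5200   0.1600]
  [ 0.1550   0.0925   0.4775]
(I − A)⁻¹ = adj(I−A) / det(I−A) ≈
  [   1.2677     0.1113     0.0343]
  [   0.2827     1.7816     0.5482]
  [   0.5310     0.3169     1.6360]
x = (I − A)⁻¹ d = adj(I−A)·d / det(I−A), with det(I−A) = 0.291875:
  x_1 = (0.3700·65 + 0.0325·15 + 0.0100·130) / 0.291875 = 25.8375 / 0.291875 ≈ 88.52
  x_2 = (0.0825·65 + 0.5200·15 + 0.1600·130) / 0.291875 = 33.9625 / 0.291875 ≈ 116.36
  x_3 = (0.1550·65 + 0.0925·15 + 0.4775·130) / 0.291875 = 73.5375 / 0.291875 ≈ 251.95

x_3 = 251.95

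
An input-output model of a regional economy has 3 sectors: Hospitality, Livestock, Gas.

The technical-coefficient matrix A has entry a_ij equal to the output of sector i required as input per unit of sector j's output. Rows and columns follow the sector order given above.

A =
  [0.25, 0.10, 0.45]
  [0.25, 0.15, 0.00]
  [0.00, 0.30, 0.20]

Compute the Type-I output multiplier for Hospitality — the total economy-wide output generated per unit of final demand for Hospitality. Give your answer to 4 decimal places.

I − A =
  [   0.75    -0.10    -0.45]
  [  -0.25     0.85     0.00]
  [   0.00    -0.30     0.80]
Cofactors of I−A, C_ij = (−1)^(i+j)·(minor ij) (rows/columns in the sector order above):
  C_11 = (0.85)(0.80) − (0.00)(-0.30) = 0.6800
  C_12 = −[(-0.25)(0.80) − (0.00)(0.00)] = 0.2000
  C_13 = (-0.25)(-0.30) − (0.85)(0.00) = 0.0750
  C_21 = −[(-0.10)(0.80) − (-0.45)(-0.30)] = 0.2150
  C_22 = (0.75)(0.80) − (-0.45)(0.00) = 0.6000
  C_23 = −[(0.75)(-0.30) − (-0.10)(0.00)] = 0.2250
  C_31 = (-0.10)(0.00) − (-0.45)(0.85) = 0.3825
  C_32 = −[(0.75)(0.00) − (-0.45)(-0.25)] = 0.1125
  C_33 = (0.75)(0.85) − (-0.10)(-0.25) = 0.6125
det(I−A) = Σ_j (I−A)_1j·C_1j = (0.75)(0.6800) + (-0.10)(0.2000) + (-0.45)(0.0750) = 0.45625
adj(I−A) = Cᵀ =
  [ 0.6800   0.2150   0.3825]
  [ 0.2000   0.6000   0.1125]
  [ 0.0750   0.2250   0.6125]
(I − A)⁻¹ = adj(I−A) / det(I−A) ≈
  [   1.49041     0.47123     0.83836]
  [   0.43836     1.31507     0.24658]
  [   0.16438     0.49315     1.34247]
The output multiplier for sector j is the column-j sum of the Leontief inverse (I − A)⁻¹ = adj(I−A) / det(I−A).
Column 1 of adj(I−A): (0.6800, 0.2000, 0.0750); det(I−A) = 0.45625.
m_1 = (0.6800 + 0.2000 + 0.0750) / 0.45625 = 0.955 / 0.45625 ≈ 2.0932.

m_1 = 2.0932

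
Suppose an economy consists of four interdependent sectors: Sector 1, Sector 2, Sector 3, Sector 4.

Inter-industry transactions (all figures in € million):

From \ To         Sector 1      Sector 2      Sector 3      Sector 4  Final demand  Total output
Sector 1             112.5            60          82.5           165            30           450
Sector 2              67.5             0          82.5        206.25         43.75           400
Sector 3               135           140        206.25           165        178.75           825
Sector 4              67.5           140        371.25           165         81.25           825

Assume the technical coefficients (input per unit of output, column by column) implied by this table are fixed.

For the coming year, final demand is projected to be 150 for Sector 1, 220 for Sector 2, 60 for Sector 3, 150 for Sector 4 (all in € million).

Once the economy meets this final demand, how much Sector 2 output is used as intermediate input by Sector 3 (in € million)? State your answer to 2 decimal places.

Technical coefficients a_ij = z_ij / X_j:
  a_11 = 112.5/450 = 0.25, a_21 = 67.5/450 = 0.15, a_31 = 135/450 = 0.30, a_41 = 67.5/450 = 0.15
  a_12 = 60/400 = 0.15, a_22 = 0/400 = 0.00, a_32 = 140/400 = 0.35, a_42 = 140/400 = 0.35
  a_13 = 82.5/825 = 0.10, a_23 = 82.5/825 = 0.10, a_33 = 206.25/825 = 0.25, a_43 = 371.25/825 = 0.45
  a_14 = 165/825 = 0.20, a_24 = 206.25/825 = 0.25, a_34 = 165/825 = 0.20, a_44 = 165/825 = 0.20
I − A =
  [   0.75    -0.15    -0.10    -0.20]
  [  -0.15     1.00    -0.10    -0.25]
  [  -0.30    -0.35     0.75    -0.20]
  [  -0.15    -0.35    -0.45     0.80]
Compute the cofactors C_ij = (−1)^(i+j)·(3×3 minor ij) of I−A; the adjugate is their transpose:
adj(I−A) = Cᵀ =
  [ 0.370000   0.195500   0.197125   0.202875]
  [ 0.165375   0.306000   0.170625   0.179625]
  [ 0.309375   0.313500   0.470250   0.292875]
  [ 0.315750   0.346875   0.376125   0.479625]
det(I−A) = Σ_j (I−A)_1j·C_1j = (0.75)(0.370000) + (-0.15)(0.165375) + (-0.10)(0.309375) + (-0.20)(0.315750) = 0.15860625
(I − A)⁻¹ = adj(I−A) / det(I−A) ≈
  [   2.3328     1.2326     1.2429     1.2791]
  [   1.0427     1.9293     1.0758     1.1325]
  [   1.9506     1.9766     2.9649     1.8466]
  [   1.9908     2.1870     2.3714     3.0240]
First solve x = (I − A)⁻¹ d = adj(I−A)·d / det(I−A); in particular x_3 = (0.309375·150 + 0.313500·220 + 0.470250·60 + 0.292875·150) / 0.15860625 = 187.5225 / 0.15860625 ≈ 1182.3147.
Intermediate flow from 2 to 3: z_23 = a_23 · x_3 = 0.10 × 187.5225 / 0.15860625 = 18.75225 / 0.15860625 ≈ 118.23.

z_23 = 118.23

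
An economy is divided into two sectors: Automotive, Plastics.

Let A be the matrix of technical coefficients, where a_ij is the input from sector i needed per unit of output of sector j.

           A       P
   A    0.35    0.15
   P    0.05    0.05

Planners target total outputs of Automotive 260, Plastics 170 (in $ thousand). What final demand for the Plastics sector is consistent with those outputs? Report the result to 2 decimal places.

I − A =
  [   0.65    -0.15]
  [  -0.05     0.95]
d = (I − A) x:
  d_A = (+0.65)·260 + (-0.15)·170 = 143.50
  d_P = (-0.05)·260 + (+0.95)·170 = 148.50

d_P = 148.50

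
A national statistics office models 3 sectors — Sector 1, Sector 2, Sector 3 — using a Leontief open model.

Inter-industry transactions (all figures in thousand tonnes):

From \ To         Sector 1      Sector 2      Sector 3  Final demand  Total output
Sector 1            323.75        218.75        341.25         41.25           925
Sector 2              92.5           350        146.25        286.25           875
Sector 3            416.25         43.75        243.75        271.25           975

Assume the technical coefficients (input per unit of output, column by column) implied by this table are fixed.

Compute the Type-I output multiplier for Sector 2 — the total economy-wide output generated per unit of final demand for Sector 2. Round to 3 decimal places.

Technical coefficients a_ij = z_ij / X_j:
  a_11 = 323.75/925 = 0.35, a_21 = 92.5/925 = 0.10, a_31 = 416.25/925 = 0.45
  a_12 = 218.75/875 = 0.25, a_22 = 350/875 = 0.40, a_32 = 43.75/875 = 0.05
  a_13 = 341.25/975 = 0.35, a_23 = 146.25/975 = 0.15, a_33 = 243.75/975 = 0.25
I − A =
  [   0.65    -0.25    -0.35]
  [  -0.10     0.60    -0.15]
  [  -0.45    -0.05     0.75]
Cofactors of I−A, C_ij = (−1)^(i+j)·(minor ij) (rows/columns in the sector order above):
  C_11 = (0.60)(0.75) − (-0.15)(-0.05) = 0.4425
  C_12 = −[(-0.10)(0.75) − (-0.15)(-0.45)] = 0.1425
  C_13 = (-0.10)(-0.05) − (0.60)(-0.45) = 0.2750
  C_21 = −[(-0.25)(0.75) − (-0.35)(-0.05)] = 0.2050
  C_22 = (0.65)(0.75) − (-0.35)(-0.45) = 0.3300
  C_23 = −[(0.65)(-0.05) − (-0.25)(-0.45)] = 0.1450
  C_31 = (-0.25)(-0.15) − (-0.35)(0.60) = 0.2475
  C_32 = −[(0.65)(-0.15) − (-0.35)(-0.10)] = 0.1325
  C_33 = (0.65)(0.60) − (-0.25)(-0.10) = 0.3650
det(I−A) = Σ_j (I−A)_1j·C_1j = (0.65)(0.4425) + (-0.25)(0.1425) + (-0.35)(0.2750) = 0.15575
adj(I−A) = Cᵀ =
  [ 0.4425   0.2050   0.2475]
  [ 0.1425   0.3300   0.1325]
  [ 0.2750   0.1450   0.3650]
(I − A)⁻¹ = adj(I−A) / det(I−A) ≈
  [   2.8411     1.3162     1.5891]
  [   0.9149     2.1188     0.8507]
  [   1.7657     0.9310     2.3435]
The output multiplier for sector j is the column-j sum of the Leontief inverse (I − A)⁻¹ = adj(I−A) / det(I−A).
Column 2 of adj(I−A): (0.2050, 0.3300, 0.1450); det(I−A) = 0.15575.
m_2 = (0.2050 + 0.3300 + 0.1450) / 0.15575 = 0.68 / 0.15575 ≈ 4.366.

m_2 = 4.366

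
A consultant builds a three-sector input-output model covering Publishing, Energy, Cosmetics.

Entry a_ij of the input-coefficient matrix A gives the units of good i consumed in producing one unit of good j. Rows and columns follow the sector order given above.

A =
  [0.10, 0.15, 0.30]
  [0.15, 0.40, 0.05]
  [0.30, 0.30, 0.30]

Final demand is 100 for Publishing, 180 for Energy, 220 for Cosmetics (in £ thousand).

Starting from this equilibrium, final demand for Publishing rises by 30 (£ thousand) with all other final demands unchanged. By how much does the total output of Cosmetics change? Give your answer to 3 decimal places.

I − A =
  [   0.90    -0.15    -0.30]
  [  -0.15     0.60    -0.05]
  [  -0.30    -0.30     0.70]
Cofactors of I−A, C_ij = (−1)^(i+j)·(minor ij) (rows/columns in the sector order above):
  C_11 = (0.60)(0.70) − (-0.05)(-0.30) = 0.4050
  C_12 = −[(-0.15)(0.70) − (-0.05)(-0.30)] = 0.1200
  C_13 = (-0.15)(-0.30) − (0.60)(-0.30) = 0.2250
  C_21 = −[(-0.15)(0.70) − (-0.30)(-0.30)] = 0.1950
  C_22 = (0.90)(0.70) − (-0.30)(-0.30) = 0.5400
  C_23 = −[(0.90)(-0.30) − (-0.15)(-0.30)] = 0.3150
  C_31 = (-0.15)(-0.05) − (-0.30)(0.60) = 0.1875
  C_32 = −[(0.90)(-0.05) − (-0.30)(-0.15)] = 0.0900
  C_33 = (0.90)(0.60) − (-0.15)(-0.15) = 0.5175
det(I−A) = Σ_j (I−A)_1j·C_1j = (0.90)(0.4050) + (-0.15)(0.1200) + (-0.30)(0.2250) = 0.2790
adj(I−A) = Cᵀ =
  [ 0.4050   0.1950   0.1875]
  [ 0.1200   0.5400   0.0900]
  [ 0.2250   0.3150   0.5175]
(I − A)⁻¹ = adj(I−A) / det(I−A) ≈
  [   1.4516     0.6989     0.6720]
  [   0.4301     1.9355     0.3226]
  [   0.8065     1.1290     1.8548]
Δx = (I − A)⁻¹ Δd with Δd having +30 in the Publishing component and 0 elsewhere.
So Δx_3 = L_31 · (+30), where L_31 = adj(I−A)_31 / det(I−A) = 0.2250 / 0.2790.
Δx_3 = 0.2250 × (+30) / 0.2790 = 6.75 / 0.2790 ≈ 24.194.

Δx_3 = 24.194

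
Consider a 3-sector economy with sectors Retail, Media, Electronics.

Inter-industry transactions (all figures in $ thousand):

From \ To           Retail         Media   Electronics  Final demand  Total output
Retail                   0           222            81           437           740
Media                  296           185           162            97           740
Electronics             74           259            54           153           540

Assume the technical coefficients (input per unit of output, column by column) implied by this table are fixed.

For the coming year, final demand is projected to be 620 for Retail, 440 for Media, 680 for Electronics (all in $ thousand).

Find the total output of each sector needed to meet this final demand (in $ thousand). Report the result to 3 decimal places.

Technical coefficients a_ij = z_ij / X_j:
  a_RR = 0/740 = 0.00, a_MR = 296/740 = 0.40, a_ER = 74/740 = 0.10
  a_RM = 222/740 = 0.30, a_MM = 185/740 = 0.25, a_EM = 259/740 = 0.35
  a_RE = 81/540 = 0.15, a_ME = 162/540 = 0.30, a_EE = 54/540 = 0.10
I − A =
  [   1.00    -0.30    -0.15]
  [  -0.40     0.75    -0.30]
  [  -0.10    -0.35     0.90]
Cofactors of I−A, C_ij = (−1)^(i+j)·(minor ij) (rows/columns in the sector order above):
  C_11 = (0.75)(0.90) − (-0.30)(-0.35) = 0.5700
  C_12 = −[(-0.40)(0.90) − (-0.30)(-0.10)] = 0.3900
  C_13 = (-0.40)(-0.35) − (0.75)(-0.10) = 0.2150
  C_21 = −[(-0.30)(0.90) − (-0.15)(-0.35)] = 0.3225
  C_22 = (1.00)(0.90) − (-0.15)(-0.10) = 0.8850
  C_23 = −[(1.00)(-0.35) − (-0.30)(-0.10)] = 0.3800
  C_31 = (-0.30)(-0.30) − (-0.15)(0.75) = 0.2025
  C_32 = −[(1.00)(-0.30) − (-0.15)(-0.40)] = 0.3600
  C_33 = (1.00)(0.75) − (-0.30)(-0.40) = 0.6300
det(I−A) = Σ_j (I−A)_1j·C_1j = (1.00)(0.5700) + (-0.30)(0.3900) + (-0.15)(0.2150) = 0.42075
adj(I−A) = Cᵀ =
  [ 0.5700   0.3225   0.2025]
  [ 0.3900   0.8850   0.3600]
  [ 0.2150   0.3800   0.6300]
(I − A)⁻¹ = adj(I−A) / det(I−A) ≈
  [   1.3547     0.7665     0.4813]
  [   0.9269     2.1034     0.8556]
  [   0.5110     0.9031     1.4973]
x = (I − A)⁻¹ d = adj(I−A)·d / det(I−A), with det(I−A) = 0.42075:
  x_R = (0.5700·620 + 0.3225·440 + 0.2025·680) / 0.42075 = 633.00 / 0.42075 ≈ 1504.456
  x_M = (0.3900·620 + 0.8850·440 + 0.3600·680) / 0.42075 = 876.00 / 0.42075 ≈ 2081.996
  x_E = (0.2150·620 + 0.3800·440 + 0.6300·680) / 0.42075 = 728.90 / 0.42075 ≈ 1732.383

x_R = 1504.456, x_M = 2081.996, x_E = 1732.383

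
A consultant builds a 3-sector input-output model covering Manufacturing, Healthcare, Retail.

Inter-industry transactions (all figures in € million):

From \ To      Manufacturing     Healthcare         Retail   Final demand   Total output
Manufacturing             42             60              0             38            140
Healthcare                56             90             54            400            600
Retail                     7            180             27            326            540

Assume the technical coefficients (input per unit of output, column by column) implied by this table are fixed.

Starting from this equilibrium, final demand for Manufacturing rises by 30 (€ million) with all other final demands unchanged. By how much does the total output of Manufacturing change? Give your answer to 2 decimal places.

Technical coefficients a_ij = z_ij / X_j:
  a_MM = 42/140 = 0.30, a_HM = 56/140 = 0.40, a_RM = 7/140 = 0.05
  a_MH = 60/600 = 0.10, a_HH = 90/600 = 0.15, a_RH = 180/600 = 0.30
  a_MR = 0/540 = 0.00, a_HR = 54/540 = 0.10, a_RR = 27/540 = 0.05
I − A =
  [   0.70    -0.10     0.00]
  [  -0.40     0.85    -0.10]
  [  -0.05    -0.30     0.95]
Cofactors of I−A, C_ij = (−1)^(i+j)·(minor ij) (rows/columns in the sector order above):
  C_11 = (0.85)(0.95) − (-0.10)(-0.30) = 0.7775
  C_12 = −[(-0.40)(0.95) − (-0.10)(-0.05)] = 0.3850
  C_13 = (-0.40)(-0.30) − (0.85)(-0.05) = 0.1625
  C_21 = −[(-0.10)(0.95) − (0.00)(-0.30)] = 0.0950
  C_22 = (0.70)(0.95) − (0.00)(-0.05) = 0.6650
  C_23 = −[(0.70)(-0.30) − (-0.10)(-0.05)] = 0.2150
  C_31 = (-0.10)(-0.10) − (0.00)(0.85) = 0.0100
  C_32 = −[(0.70)(-0.10) − (0.00)(-0.40)] = 0.0700
  C_33 = (0.70)(0.85) − (-0.10)(-0.40) = 0.5550
det(I−A) = Σ_j (I−A)_1j·C_1j = (0.70)(0.7775) + (-0.10)(0.3850) + (0.00)(0.1625) = 0.50575
adj(I−A) = Cᵀ =
  [ 0.7775   0.0950   0.0100]
  [ 0.3850   0.6650   0.0700]
  [ 0.1625   0.2150   0.5550]
(I − A)⁻¹ = adj(I−A) / det(I−A) ≈
  [   1.5373     0.1878     0.0198]
  [   0.7612     1.3149     0.1384]
  [   0.3213     0.4251     1.0974]
Δx = (I − A)⁻¹ Δd with Δd having +30 in the Manufacturing component and 0 elsewhere.
So Δx_M = L_MM · (+30), where L_MM = adj(I−A)_MM / det(I−A) = 0.7775 / 0.50575.
Δx_M = 0.7775 × (+30) / 0.50575 = 23.325 / 0.50575 ≈ 46.12.

Δx_M = 46.12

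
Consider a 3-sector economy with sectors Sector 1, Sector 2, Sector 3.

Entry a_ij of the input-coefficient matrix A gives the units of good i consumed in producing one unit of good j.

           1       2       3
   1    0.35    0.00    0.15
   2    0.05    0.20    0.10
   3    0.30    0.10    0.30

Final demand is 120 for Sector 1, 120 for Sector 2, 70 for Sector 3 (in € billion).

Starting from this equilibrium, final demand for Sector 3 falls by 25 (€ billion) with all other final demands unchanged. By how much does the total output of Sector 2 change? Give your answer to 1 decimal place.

Δx_2 = -5.7

I − A =
  [   0.65     0.00    -0.15]
  [  -0.05     0.80    -0.10]
  [  -0.30    -0.10     0.70]
Cofactors of I−A, C_ij = (−1)^(i+j)·(minor ij) (rows/columns in the sector order above):
  C_11 = (0.80)(0.70) − (-0.10)(-0.10) = 0.5500
  C_12 = −[(-0.05)(0.70) − (-0.10)(-0.30)] = 0.0650
  C_13 = (-0.05)(-0.10) − (0.80)(-0.30) = 0.2450
  C_21 = −[(0.00)(0.70) − (-0.15)(-0.10)] = 0.0150
  C_22 = (0.65)(0.70) − (-0.15)(-0.30) = 0.4100
  C_23 = −[(0.65)(-0.10) − (0.00)(-0.30)] = 0.0650
  C_31 = (0.00)(-0.10) − (-0.15)(0.80) = 0.1200
  C_32 = −[(0.65)(-0.10) − (-0.15)(-0.05)] = 0.0725
  C_33 = (0.65)(0.80) − (0.00)(-0.05) = 0.5200
det(I−A) = Σ_j (I−A)_1j·C_1j = (0.65)(0.5500) + (0.00)(0.0650) + (-0.15)(0.2450) = 0.32075
adj(I−A) = Cᵀ =
  [ 0.5500   0.0150   0.1200]
  [ 0.0650   0.4100   0.0725]
  [ 0.2450   0.0650   0.5200]
(I − A)⁻¹ = adj(I−A) / det(I−A) ≈
  [   1.7147     0.0468     0.3741]
  [   0.2027     1.2783     0.2260]
  [   0.7638     0.2027     1.6212]
Δx = (I − A)⁻¹ Δd with Δd having -25 in the Sector 3 component and 0 elsewhere.
So Δx_2 = L_23 · (-25), where L_23 = adj(I−A)_23 / det(I−A) = 0.0725 / 0.32075.
Δx_2 = 0.0725 × (-25) / 0.32075 = -1.8125 / 0.32075 ≈ -5.7.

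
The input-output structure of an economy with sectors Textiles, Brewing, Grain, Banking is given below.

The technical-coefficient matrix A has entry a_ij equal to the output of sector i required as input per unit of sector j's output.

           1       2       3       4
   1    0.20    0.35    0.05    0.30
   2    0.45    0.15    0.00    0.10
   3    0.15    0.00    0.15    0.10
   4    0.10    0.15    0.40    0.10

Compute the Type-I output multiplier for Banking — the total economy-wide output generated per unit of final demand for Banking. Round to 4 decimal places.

I − A =
  [   0.80    -0.35    -0.05    -0.30]
  [  -0.45     0.85     0.00    -0.10]
  [  -0.15     0.00     0.85    -0.10]
  [  -0.10    -0.15    -0.40     0.90]
Compute the cofactors C_ij = (−1)^(i+j)·(3×3 minor ij) of I−A; the adjugate is their transpose:
adj(I−A) = Cᵀ =
  [ 0.603500   0.292750   0.153500   0.250750]
  [ 0.340750   0.529250   0.106750   0.184250]
  [ 0.127750   0.069500   0.409000   0.095750]
  [ 0.180625   0.151625   0.216625   0.437750]
det(I−A) = Σ_j (I−A)_1j·C_1j = (0.80)(0.603500) + (-0.35)(0.340750) + (-0.05)(0.127750) + (-0.30)(0.180625) = 0.3029625
(I − A)⁻¹ = adj(I−A) / det(I−A) ≈
  [   1.99200     0.96629     0.50666     0.82766]
  [   1.12473     1.74692     0.35235     0.60816]
  [   0.42167     0.22940     1.35000     0.31605]
  [   0.59620     0.50047     0.71502     1.44490]
The output multiplier for sector j is the column-j sum of the Leontief inverse (I − A)⁻¹ = adj(I−A) / det(I−A).
Column 4 of adj(I−A): (0.250750, 0.184250, 0.095750, 0.437750); det(I−A) = 0.3029625.
m_4 = (0.250750 + 0.184250 + 0.095750 + 0.437750) / 0.3029625 = 0.9685 / 0.3029625 ≈ 3.1968.

m_4 = 3.1968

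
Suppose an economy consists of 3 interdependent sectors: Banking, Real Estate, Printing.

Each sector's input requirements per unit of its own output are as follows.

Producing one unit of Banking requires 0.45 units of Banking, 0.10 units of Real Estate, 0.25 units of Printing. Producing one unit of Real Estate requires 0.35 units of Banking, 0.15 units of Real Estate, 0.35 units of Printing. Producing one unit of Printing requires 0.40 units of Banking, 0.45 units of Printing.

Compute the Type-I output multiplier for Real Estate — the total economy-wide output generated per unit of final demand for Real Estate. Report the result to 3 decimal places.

I − A =
  [   0.55    -0.35    -0.40]
  [  -0.10     0.85     0.00]
  [  -0.25    -0.35     0.55]
Cofactors of I−A, C_ij = (−1)^(i+j)·(minor ij) (rows/columns in the sector order above):
  C_11 = (0.85)(0.55) − (0.00)(-0.35) = 0.4675
  C_12 = −[(-0.10)(0.55) − (0.00)(-0.25)] = 0.0550
  C_13 = (-0.10)(-0.35) − (0.85)(-0.25) = 0.2475
  C_21 = −[(-0.35)(0.55) − (-0.40)(-0.35)] = 0.3325
  C_22 = (0.55)(0.55) − (-0.40)(-0.25) = 0.2025
  C_23 = −[(0.55)(-0.35) − (-0.35)(-0.25)] = 0.2800
  C_31 = (-0.35)(0.00) − (-0.40)(0.85) = 0.3400
  C_32 = −[(0.55)(0.00) − (-0.40)(-0.10)] = 0.0400
  C_33 = (0.55)(0.85) − (-0.35)(-0.10) = 0.4325
det(I−A) = Σ_j (I−A)_1j·C_1j = (0.55)(0.4675) + (-0.35)(0.0550) + (-0.40)(0.2475) = 0.138875
adj(I−A) = Cᵀ =
  [ 0.4675   0.3325   0.3400]
  [ 0.0550   0.2025   0.0400]
  [ 0.2475   0.2800   0.4325]
(I − A)⁻¹ = adj(I−A) / det(I−A) ≈
  [   3.3663     2.3942     2.4482]
  [   0.3960     1.4581     0.2880]
  [   1.7822     2.0162     3.1143]
The output multiplier for sector j is the column-j sum of the Leontief inverse (I − A)⁻¹ = adj(I−A) / det(I−A).
Column R of adj(I−A): (0.3325, 0.2025, 0.2800); det(I−A) = 0.138875.
m_R = (0.3325 + 0.2025 + 0.2800) / 0.138875 = 0.815 / 0.138875 ≈ 5.869.

m_R = 5.869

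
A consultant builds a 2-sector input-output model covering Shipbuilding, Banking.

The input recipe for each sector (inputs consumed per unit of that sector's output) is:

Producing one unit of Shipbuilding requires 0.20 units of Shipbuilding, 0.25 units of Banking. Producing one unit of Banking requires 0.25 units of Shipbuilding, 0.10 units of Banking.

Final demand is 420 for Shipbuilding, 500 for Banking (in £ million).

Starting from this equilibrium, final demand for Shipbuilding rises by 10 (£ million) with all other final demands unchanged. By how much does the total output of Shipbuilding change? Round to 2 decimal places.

I − A =
  [   0.80    -0.25]
  [  -0.25     0.90]
det(I−A) = (0.80)(0.90) − (-0.25)(-0.25) = 0.6575
adj(I−A) = [[0.90, 0.25], [0.25, 0.80]]
(I − A)⁻¹ = adj(I−A) / det(I−A) ≈
  [   1.3688     0.3802]
  [   0.3802     1.2167]
Δx = (I − A)⁻¹ Δd with Δd having +10 in the Shipbuilding component and 0 elsewhere.
So Δx_S = L_SS · (+10), where L_SS = adj(I−A)_SS / det(I−A) = 0.90 / 0.6575.
Δx_S = 0.90 × (+10) / 0.6575 = 9.00 / 0.6575 ≈ 13.69.

Δx_S = 13.69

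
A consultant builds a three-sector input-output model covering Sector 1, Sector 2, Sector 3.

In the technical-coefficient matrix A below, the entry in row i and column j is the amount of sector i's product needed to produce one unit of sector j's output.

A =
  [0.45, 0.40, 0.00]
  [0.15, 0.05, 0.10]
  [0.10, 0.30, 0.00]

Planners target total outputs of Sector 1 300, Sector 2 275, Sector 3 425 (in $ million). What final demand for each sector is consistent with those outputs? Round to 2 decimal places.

I − A =
  [   0.55    -0.40     0.00]
  [  -0.15     0.95    -0.10]
  [  -0.10    -0.30     1.00]
d = (I − A) x:
  d_1 = (+0.55)·300 + (-0.40)·275 + (+0.00)·425 = 55.00
  d_2 = (-0.15)·300 + (+0.95)·275 + (-0.10)·425 = 173.75
  d_3 = (-0.10)·300 + (-0.30)·275 + (+1.00)·425 = 312.50

d_1 = 55.00, d_2 = 173.75, d_3 = 312.50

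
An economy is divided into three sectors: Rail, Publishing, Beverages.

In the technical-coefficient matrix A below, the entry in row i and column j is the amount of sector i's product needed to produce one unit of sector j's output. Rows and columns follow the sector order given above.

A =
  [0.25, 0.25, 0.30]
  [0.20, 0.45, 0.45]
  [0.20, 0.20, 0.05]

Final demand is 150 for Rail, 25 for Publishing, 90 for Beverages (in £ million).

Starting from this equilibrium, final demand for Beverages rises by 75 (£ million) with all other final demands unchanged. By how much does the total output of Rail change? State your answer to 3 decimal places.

Δx_R = 99.403

I − A =
  [   0.75    -0.25    -0.30]
  [  -0.20     0.55    -0.45]
  [  -0.20    -0.20     0.95]
Cofactors of I−A, C_ij = (−1)^(i+j)·(minor ij) (rows/columns in the sector order above):
  C_11 = (0.55)(0.95) − (-0.45)(-0.20) = 0.4325
  C_12 = −[(-0.20)(0.95) − (-0.45)(-0.20)] = 0.2800
  C_13 = (-0.20)(-0.20) − (0.55)(-0.20) = 0.1500
  C_21 = −[(-0.25)(0.95) − (-0.30)(-0.20)] = 0.2975
  C_22 = (0.75)(0.95) − (-0.30)(-0.20) = 0.6525
  C_23 = −[(0.75)(-0.20) − (-0.25)(-0.20)] = 0.2000
  C_31 = (-0.25)(-0.45) − (-0.30)(0.55) = 0.2775
  C_32 = −[(0.75)(-0.45) − (-0.30)(-0.20)] = 0.3975
  C_33 = (0.75)(0.55) − (-0.25)(-0.20) = 0.3625
det(I−A) = Σ_j (I−A)_1j·C_1j = (0.75)(0.4325) + (-0.25)(0.2800) + (-0.30)(0.1500) = 0.209375
adj(I−A) = Cᵀ =
  [ 0.4325   0.2975   0.2775]
  [ 0.2800   0.6525   0.3975]
  [ 0.1500   0.2000   0.3625]
(I − A)⁻¹ = adj(I−A) / det(I−A) ≈
  [   2.0657     1.4209     1.3254]
  [   1.3373     3.1164     1.8985]
  [   0.7164     0.9552     1.7313]
Δx = (I − A)⁻¹ Δd with Δd having +75 in the Beverages component and 0 elsewhere.
So Δx_R = L_RB · (+75), where L_RB = adj(I−A)_RB / det(I−A) = 0.2775 / 0.209375.
Δx_R = 0.2775 × (+75) / 0.209375 = 20.8125 / 0.209375 ≈ 99.403.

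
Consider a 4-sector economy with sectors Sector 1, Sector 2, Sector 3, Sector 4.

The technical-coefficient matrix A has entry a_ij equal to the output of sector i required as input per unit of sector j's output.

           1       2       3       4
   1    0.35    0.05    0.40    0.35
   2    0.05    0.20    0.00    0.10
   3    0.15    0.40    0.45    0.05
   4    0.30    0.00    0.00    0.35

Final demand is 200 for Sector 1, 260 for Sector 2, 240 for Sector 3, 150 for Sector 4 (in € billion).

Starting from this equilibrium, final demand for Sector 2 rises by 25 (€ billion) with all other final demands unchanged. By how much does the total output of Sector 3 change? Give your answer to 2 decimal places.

I − A =
  [   0.65    -0.05    -0.40    -0.35]
  [  -0.05     0.80     0.00    -0.10]
  [  -0.15    -0.40     0.55    -0.05]
  [  -0.30     0.00     0.00     0.65]
Compute the cofactors C_ij = (−1)^(i+j)·(3×3 minor ij) of I−A; the adjugate is their transpose:
adj(I−A) = Cᵀ =
  [ 0.286000   0.121875   0.208000   0.188750]
  [ 0.034375   0.129625   0.025000   0.040375]
  [ 0.115000   0.132625   0.250875   0.101625]
  [ 0.132000   0.056250   0.096000   0.228625]
det(I−A) = Σ_j (I−A)_1j·C_1j = (0.65)(0.286000) + (-0.05)(0.034375) + (-0.40)(0.115000) + (-0.35)(0.132000) = 0.09198125
(I − A)⁻¹ = adj(I−A) / det(I−A) ≈
  [   3.1093     1.3250     2.2613     2.0520]
  [   0.3737     1.4093     0.2718     0.4389]
  [   1.2503     1.4419     2.7275     1.1048]
  [   1.4351     0.6115     1.0437     2.4856]
Δx = (I − A)⁻¹ Δd with Δd having +25 in the Sector 2 component and 0 elsewhere.
So Δx_3 = L_32 · (+25), where L_32 = adj(I−A)_32 / det(I−A) = 0.132625 / 0.09198125.
Δx_3 = 0.132625 × (+25) / 0.09198125 = 3.315625 / 0.09198125 ≈ 36.05.

Δx_3 = 36.05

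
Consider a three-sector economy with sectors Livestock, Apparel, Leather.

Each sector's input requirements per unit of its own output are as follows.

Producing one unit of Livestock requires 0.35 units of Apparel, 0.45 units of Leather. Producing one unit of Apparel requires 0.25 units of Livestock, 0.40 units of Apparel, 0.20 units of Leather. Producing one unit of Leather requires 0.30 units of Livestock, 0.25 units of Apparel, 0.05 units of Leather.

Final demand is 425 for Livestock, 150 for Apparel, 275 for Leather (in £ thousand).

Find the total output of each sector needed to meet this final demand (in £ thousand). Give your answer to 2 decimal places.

x_1 = 1083.33, x_2 = 1333.33, x_3 = 1083.33

I − A =
  [   1.00    -0.25    -0.30]
  [  -0.35     0.60    -0.25]
  [  -0.45    -0.20     0.95]
Cofactors of I−A, C_ij = (−1)^(i+j)·(minor ij) (rows/columns in the sector order above):
  C_11 = (0.60)(0.95) − (-0.25)(-0.20) = 0.5200
  C_12 = −[(-0.35)(0.95) − (-0.25)(-0.45)] = 0.4450
  C_13 = (-0.35)(-0.20) − (0.60)(-0.45) = 0.3400
  C_21 = −[(-0.25)(0.95) − (-0.30)(-0.20)] = 0.2975
  C_22 = (1.00)(0.95) − (-0.30)(-0.45) = 0.8150
  C_23 = −[(1.00)(-0.20) − (-0.25)(-0.45)] = 0.3125
  C_31 = (-0.25)(-0.25) − (-0.30)(0.60) = 0.2425
  C_32 = −[(1.00)(-0.25) − (-0.30)(-0.35)] = 0.3550
  C_33 = (1.00)(0.60) − (-0.25)(-0.35) = 0.5125
det(I−A) = Σ_j (I−A)_1j·C_1j = (1.00)(0.5200) + (-0.25)(0.4450) + (-0.30)(0.3400) = 0.30675
adj(I−A) = Cᵀ =
  [ 0.5200   0.2975   0.2425]
  [ 0.4450   0.8150   0.3550]
  [ 0.3400   0.3125   0.5125]
(I − A)⁻¹ = adj(I−A) / det(I−A) ≈
  [   1.6952     0.9698     0.7905]
  [   1.4507     2.6569     1.1573]
  [   1.1084     1.0187     1.6707]
x = (I − A)⁻¹ d = adj(I−A)·d / det(I−A), with det(I−A) = 0.30675:
  x_1 = (0.5200·425 + 0.2975·150 + 0.2425·275) / 0.30675 = 332.3125 / 0.30675 ≈ 1083.33
  x_2 = (0.4450·425 + 0.8150·150 + 0.3550·275) / 0.30675 = 409.00 / 0.30675 ≈ 1333.33
  x_3 = (0.3400·425 + 0.3125·150 + 0.5125·275) / 0.30675 = 332.3125 / 0.30675 ≈ 1083.33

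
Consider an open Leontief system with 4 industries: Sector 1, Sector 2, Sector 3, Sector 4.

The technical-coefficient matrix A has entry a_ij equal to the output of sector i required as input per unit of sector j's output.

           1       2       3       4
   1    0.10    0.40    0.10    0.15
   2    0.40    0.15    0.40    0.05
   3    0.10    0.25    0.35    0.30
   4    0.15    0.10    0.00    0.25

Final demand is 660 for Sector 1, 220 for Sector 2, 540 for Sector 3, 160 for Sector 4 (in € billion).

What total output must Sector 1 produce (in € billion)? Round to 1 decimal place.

x_1 = 2460.6

I − A =
  [   0.90    -0.40    -0.10    -0.15]
  [  -0.40     0.85    -0.40    -0.05]
  [  -0.10    -0.25     0.65    -0.30]
  [  -0.15    -0.10     0.00     0.75]
Compute the cofactors C_ij = (−1)^(i+j)·(3×3 minor ij) of I−A; the adjugate is their transpose:
adj(I−A) = Cᵀ =
  [ 0.324125   0.226500   0.189250   0.155625]
  [ 0.247875   0.412125   0.291750   0.193750]
  [ 0.190375   0.239625   0.421125   0.222500]
  [ 0.097875   0.100250   0.076750   0.268750]
det(I−A) = Σ_j (I−A)_1j·C_1j = (0.90)(0.324125) + (-0.40)(0.247875) + (-0.10)(0.190375) + (-0.15)(0.097875) = 0.15884375
(I − A)⁻¹ = adj(I−A) / det(I−A) ≈
  [   2.0405     1.4259     1.1914     0.9797]
  [   1.5605     2.5945     1.8367     1.2198]
  [   1.1985     1.5086     2.6512     1.4007]
  [   0.6162     0.6311     0.4832     1.6919]
x = (I − A)⁻¹ d = adj(I−A)·d / det(I−A), with det(I−A) = 0.15884375:
  x_1 = (0.324125·660 + 0.226500·220 + 0.189250·540 + 0.155625·160) / 0.15884375 = 390.8475 / 0.15884375 ≈ 2460.6
  x_2 = (0.247875·660 + 0.412125·220 + 0.291750·540 + 0.193750·160) / 0.15884375 = 442.81 / 0.15884375 ≈ 2787.7
  x_3 = (0.190375·660 + 0.239625·220 + 0.421125·540 + 0.222500·160) / 0.15884375 = 441.3725 / 0.15884375 ≈ 2778.7
  x_4 = (0.097875·660 + 0.100250·220 + 0.076750·540 + 0.268750·160) / 0.15884375 = 171.0975 / 0.15884375 ≈ 1077.1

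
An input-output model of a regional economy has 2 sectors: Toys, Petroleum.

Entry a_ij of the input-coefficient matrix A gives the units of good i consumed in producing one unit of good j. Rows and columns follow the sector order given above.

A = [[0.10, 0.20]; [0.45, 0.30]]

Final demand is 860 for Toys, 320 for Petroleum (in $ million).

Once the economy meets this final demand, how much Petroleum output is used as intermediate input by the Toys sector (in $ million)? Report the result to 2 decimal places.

I − A =
  [   0.90    -0.20]
  [  -0.45     0.70]
det(I−A) = (0.90)(0.70) − (-0.20)(-0.45) = 0.5400
adj(I−A) = [[0.70, 0.20], [0.45, 0.90]]
(I − A)⁻¹ = adj(I−A) / det(I−A) ≈
  [   1.2963     0.3704]
  [   0.8333     1.6667]
First solve x = (I − A)⁻¹ d = adj(I−A)·d / det(I−A); in particular x_T = (0.70·860 + 0.20·320) / 0.5400 = 666.00 / 0.5400 ≈ 1233.3333.
Intermediate flow from P to T: z_PT = a_PT · x_T = 0.45 × 666.00 / 0.5400 = 299.70 / 0.5400 = 555.00.

z_PT = 555.00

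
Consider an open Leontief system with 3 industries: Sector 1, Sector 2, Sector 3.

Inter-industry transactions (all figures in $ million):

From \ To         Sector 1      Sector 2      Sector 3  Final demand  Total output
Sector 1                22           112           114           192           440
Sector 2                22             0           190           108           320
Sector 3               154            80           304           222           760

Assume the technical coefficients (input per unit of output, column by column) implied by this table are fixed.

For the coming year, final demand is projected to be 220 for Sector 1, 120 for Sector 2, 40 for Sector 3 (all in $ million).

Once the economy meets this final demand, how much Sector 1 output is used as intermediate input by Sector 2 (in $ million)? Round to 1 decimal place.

Technical coefficients a_ij = z_ij / X_j:
  a_11 = 22/440 = 0.05, a_21 = 22/440 = 0.05, a_31 = 154/440 = 0.35
  a_12 = 112/320 = 0.35, a_22 = 0/320 = 0.00, a_32 = 80/320 = 0.25
  a_13 = 114/760 = 0.15, a_23 = 190/760 = 0.25, a_33 = 304/760 = 0.40
I − A =
  [   0.95    -0.35    -0.15]
  [  -0.05     1.00    -0.25]
  [  -0.35    -0.25     0.60]
Cofactors of I−A, C_ij = (−1)^(i+j)·(minor ij) (rows/columns in the sector order above):
  C_11 = (1.00)(0.60) − (-0.25)(-0.25) = 0.5375
  C_12 = −[(-0.05)(0.60) − (-0.25)(-0.35)] = 0.1175
  C_13 = (-0.05)(-0.25) − (1.00)(-0.35) = 0.3625
  C_21 = −[(-0.35)(0.60) − (-0.15)(-0.25)] = 0.2475
  C_22 = (0.95)(0.60) − (-0.15)(-0.35) = 0.5175
  C_23 = −[(0.95)(-0.25) − (-0.35)(-0.35)] = 0.3600
  C_31 = (-0.35)(-0.25) − (-0.15)(1.00) = 0.2375
  C_32 = −[(0.95)(-0.25) − (-0.15)(-0.05)] = 0.2450
  C_33 = (0.95)(1.00) − (-0.35)(-0.05) = 0.9325
det(I−A) = Σ_j (I−A)_1j·C_1j = (0.95)(0.5375) + (-0.35)(0.1175) + (-0.15)(0.3625) = 0.415125
adj(I−A) = Cᵀ =
  [ 0.5375   0.2475   0.2375]
  [ 0.1175   0.5175   0.2450]
  [ 0.3625   0.3600   0.9325]
(I − A)⁻¹ = adj(I−A) / det(I−A) ≈
  [   1.2948     0.5962     0.5721]
  [   0.2830     1.2466     0.5902]
  [   0.8732     0.8672     2.2463]
First solve x = (I − A)⁻¹ d = adj(I−A)·d / det(I−A); in particular x_2 = (0.1175·220 + 0.5175·120 + 0.2450·40) / 0.415125 = 97.75 / 0.415125 ≈ 235.471.
Intermediate flow from 1 to 2: z_12 = a_12 · x_2 = 0.35 × 97.75 / 0.415125 = 34.2125 / 0.415125 ≈ 82.4.

z_12 = 82.4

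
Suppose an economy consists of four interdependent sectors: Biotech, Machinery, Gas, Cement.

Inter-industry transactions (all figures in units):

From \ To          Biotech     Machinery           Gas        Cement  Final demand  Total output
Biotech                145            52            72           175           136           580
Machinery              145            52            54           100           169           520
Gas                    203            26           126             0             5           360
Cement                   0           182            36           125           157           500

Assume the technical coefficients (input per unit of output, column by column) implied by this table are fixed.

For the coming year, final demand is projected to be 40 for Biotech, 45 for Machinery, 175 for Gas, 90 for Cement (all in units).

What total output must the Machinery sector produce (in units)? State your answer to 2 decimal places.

Technical coefficients a_ij = z_ij / X_j:
  a_11 = 145/580 = 0.25, a_21 = 145/580 = 0.25, a_31 = 203/580 = 0.35, a_41 = 0/580 = 0.00
  a_12 = 52/520 = 0.10, a_22 = 52/520 = 0.10, a_32 = 26/520 = 0.05, a_42 = 182/520 = 0.35
  a_13 = 72/360 = 0.20, a_23 = 54/360 = 0.15, a_33 = 126/360 = 0.35, a_43 = 36/360 = 0.10
  a_14 = 175/500 = 0.35, a_24 = 100/500 = 0.20, a_34 = 0/500 = 0.00, a_44 = 125/500 = 0.25
I − A =
  [   0.75    -0.10    -0.20    -0.35]
  [  -0.25     0.90    -0.15    -0.20]
  [  -0.35    -0.05     0.65     0.00]
  [   0.00    -0.35    -0.10     0.75]
Compute the cofactors C_ij = (−1)^(i+j)·(3×3 minor ij) of I−A; the adjugate is their transpose:
adj(I−A) = Cᵀ =
  [ 0.386625   0.137625   0.184125   0.217125]
  [ 0.168250   0.300875   0.145625   0.158750]
  [ 0.221125   0.097250   0.404375   0.129125]
  [ 0.108000   0.153375   0.121875   0.346125]
det(I−A) = Σ_j (I−A)_1j·C_1j = (0.75)(0.386625) + (-0.10)(0.168250) + (-0.20)(0.221125) + (-0.35)(0.108000) = 0.19111875
(I − A)⁻¹ = adj(I−A) / det(I−A) ≈
  [   2.0230     0.7201     0.9634     1.1361]
  [   0.8803     1.5743     0.7620     0.8306]
  [   1.1570     0.5088     2.1158     0.6756]
  [   0.5651     0.8025     0.6377     1.8110]
x = (I − A)⁻¹ d = adj(I−A)·d / det(I−A), with det(I−A) = 0.19111875:
  x_1 = (0.386625·40 + 0.137625·45 + 0.184125·175 + 0.217125·90) / 0.19111875 = 73.42125 / 0.19111875 ≈ 384.17
  x_2 = (0.168250·40 + 0.300875·45 + 0.145625·175 + 0.158750·90) / 0.19111875 = 60.04125 / 0.19111875 ≈ 314.16
  x_3 = (0.221125·40 + 0.097250·45 + 0.404375·175 + 0.129125·90) / 0.19111875 = 95.608125 / 0.19111875 ≈ 500.26
  x_4 = (0.108000·40 + 0.153375·45 + 0.121875·175 + 0.346125·90) / 0.19111875 = 63.70125 / 0.19111875 ≈ 333.31

x_2 = 314.16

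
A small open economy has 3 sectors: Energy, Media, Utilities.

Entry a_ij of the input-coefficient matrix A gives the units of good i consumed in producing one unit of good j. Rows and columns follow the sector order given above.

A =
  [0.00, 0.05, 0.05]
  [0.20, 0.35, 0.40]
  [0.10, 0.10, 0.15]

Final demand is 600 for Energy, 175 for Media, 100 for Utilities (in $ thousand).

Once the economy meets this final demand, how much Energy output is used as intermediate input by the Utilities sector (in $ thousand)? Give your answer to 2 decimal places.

z_EU = 13.40

I − A =
  [   1.00    -0.05    -0.05]
  [  -0.20     0.65    -0.40]
  [  -0.10    -0.10     0.85]
Cofactors of I−A, C_ij = (−1)^(i+j)·(minor ij) (rows/columns in the sector order above):
  C_11 = (0.65)(0.85) − (-0.40)(-0.10) = 0.5125
  C_12 = −[(-0.20)(0.85) − (-0.40)(-0.10)] = 0.2100
  C_13 = (-0.20)(-0.10) − (0.65)(-0.10) = 0.0850
  C_21 = −[(-0.05)(0.85) − (-0.05)(-0.10)] = 0.0475
  C_22 = (1.00)(0.85) − (-0.05)(-0.10) = 0.8450
  C_23 = −[(1.00)(-0.10) − (-0.05)(-0.10)] = 0.1050
  C_31 = (-0.05)(-0.40) − (-0.05)(0.65) = 0.0525
  C_32 = −[(1.00)(-0.40) − (-0.05)(-0.20)] = 0.4100
  C_33 = (1.00)(0.65) − (-0.05)(-0.20) = 0.6400
det(I−A) = Σ_j (I−A)_1j·C_1j = (1.00)(0.5125) + (-0.05)(0.2100) + (-0.05)(0.0850) = 0.49775
adj(I−A) = Cᵀ =
  [ 0.5125   0.0475   0.0525]
  [ 0.2100   0.8450   0.4100]
  [ 0.0850   0.1050   0.6400]
(I − A)⁻¹ = adj(I−A) / det(I−A) ≈
  [   1.0296     0.0954     0.1055]
  [   0.4219     1.6976     0.8237]
  [   0.1708     0.2109     1.2858]
First solve x = (I − A)⁻¹ d = adj(I−A)·d / det(I−A); in particular x_U = (0.0850·600 + 0.1050·175 + 0.6400·100) / 0.49775 = 133.375 / 0.49775 ≈ 267.9558.
Intermediate flow from E to U: z_EU = a_EU · x_U = 0.05 × 133.375 / 0.49775 = 6.66875 / 0.49775 ≈ 13.40.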